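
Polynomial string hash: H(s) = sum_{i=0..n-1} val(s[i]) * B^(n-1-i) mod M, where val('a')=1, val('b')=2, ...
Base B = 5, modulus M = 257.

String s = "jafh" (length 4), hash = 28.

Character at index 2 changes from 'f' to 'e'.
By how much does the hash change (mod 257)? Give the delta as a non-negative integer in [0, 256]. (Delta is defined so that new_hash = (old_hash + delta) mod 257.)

Answer: 252

Derivation:
Delta formula: (val(new) - val(old)) * B^(n-1-k) mod M
  val('e') - val('f') = 5 - 6 = -1
  B^(n-1-k) = 5^1 mod 257 = 5
  Delta = -1 * 5 mod 257 = 252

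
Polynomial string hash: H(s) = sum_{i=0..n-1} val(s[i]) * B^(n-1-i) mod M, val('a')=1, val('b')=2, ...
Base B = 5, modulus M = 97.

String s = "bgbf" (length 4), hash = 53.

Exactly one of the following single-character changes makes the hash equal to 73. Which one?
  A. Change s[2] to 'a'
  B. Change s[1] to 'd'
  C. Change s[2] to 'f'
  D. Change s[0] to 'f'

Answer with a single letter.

Answer: C

Derivation:
Option A: s[2]='b'->'a', delta=(1-2)*5^1 mod 97 = 92, hash=53+92 mod 97 = 48
Option B: s[1]='g'->'d', delta=(4-7)*5^2 mod 97 = 22, hash=53+22 mod 97 = 75
Option C: s[2]='b'->'f', delta=(6-2)*5^1 mod 97 = 20, hash=53+20 mod 97 = 73 <-- target
Option D: s[0]='b'->'f', delta=(6-2)*5^3 mod 97 = 15, hash=53+15 mod 97 = 68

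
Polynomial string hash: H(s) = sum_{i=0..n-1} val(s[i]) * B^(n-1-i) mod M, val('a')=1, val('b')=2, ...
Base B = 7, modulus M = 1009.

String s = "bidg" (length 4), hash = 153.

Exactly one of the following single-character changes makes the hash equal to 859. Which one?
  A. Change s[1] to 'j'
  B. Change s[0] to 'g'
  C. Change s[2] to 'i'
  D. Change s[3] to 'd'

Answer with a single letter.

Option A: s[1]='i'->'j', delta=(10-9)*7^2 mod 1009 = 49, hash=153+49 mod 1009 = 202
Option B: s[0]='b'->'g', delta=(7-2)*7^3 mod 1009 = 706, hash=153+706 mod 1009 = 859 <-- target
Option C: s[2]='d'->'i', delta=(9-4)*7^1 mod 1009 = 35, hash=153+35 mod 1009 = 188
Option D: s[3]='g'->'d', delta=(4-7)*7^0 mod 1009 = 1006, hash=153+1006 mod 1009 = 150

Answer: B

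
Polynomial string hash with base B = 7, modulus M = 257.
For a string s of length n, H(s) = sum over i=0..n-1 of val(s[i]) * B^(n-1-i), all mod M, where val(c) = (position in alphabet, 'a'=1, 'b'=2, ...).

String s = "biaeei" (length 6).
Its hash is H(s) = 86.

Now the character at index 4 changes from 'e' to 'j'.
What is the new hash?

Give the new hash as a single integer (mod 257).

val('e') = 5, val('j') = 10
Position k = 4, exponent = n-1-k = 1
B^1 mod M = 7^1 mod 257 = 7
Delta = (10 - 5) * 7 mod 257 = 35
New hash = (86 + 35) mod 257 = 121

Answer: 121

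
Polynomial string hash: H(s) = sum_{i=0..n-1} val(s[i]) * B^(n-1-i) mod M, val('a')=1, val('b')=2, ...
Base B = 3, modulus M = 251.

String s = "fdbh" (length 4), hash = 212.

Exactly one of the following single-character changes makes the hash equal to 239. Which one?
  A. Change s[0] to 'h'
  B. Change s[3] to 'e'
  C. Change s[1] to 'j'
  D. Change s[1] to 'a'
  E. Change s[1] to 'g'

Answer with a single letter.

Option A: s[0]='f'->'h', delta=(8-6)*3^3 mod 251 = 54, hash=212+54 mod 251 = 15
Option B: s[3]='h'->'e', delta=(5-8)*3^0 mod 251 = 248, hash=212+248 mod 251 = 209
Option C: s[1]='d'->'j', delta=(10-4)*3^2 mod 251 = 54, hash=212+54 mod 251 = 15
Option D: s[1]='d'->'a', delta=(1-4)*3^2 mod 251 = 224, hash=212+224 mod 251 = 185
Option E: s[1]='d'->'g', delta=(7-4)*3^2 mod 251 = 27, hash=212+27 mod 251 = 239 <-- target

Answer: E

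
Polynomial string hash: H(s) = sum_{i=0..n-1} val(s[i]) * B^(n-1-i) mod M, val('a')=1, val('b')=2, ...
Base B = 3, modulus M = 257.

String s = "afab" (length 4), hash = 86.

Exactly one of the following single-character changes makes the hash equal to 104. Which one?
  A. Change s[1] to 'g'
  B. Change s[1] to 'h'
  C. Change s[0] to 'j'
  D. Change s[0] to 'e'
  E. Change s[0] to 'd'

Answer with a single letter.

Answer: B

Derivation:
Option A: s[1]='f'->'g', delta=(7-6)*3^2 mod 257 = 9, hash=86+9 mod 257 = 95
Option B: s[1]='f'->'h', delta=(8-6)*3^2 mod 257 = 18, hash=86+18 mod 257 = 104 <-- target
Option C: s[0]='a'->'j', delta=(10-1)*3^3 mod 257 = 243, hash=86+243 mod 257 = 72
Option D: s[0]='a'->'e', delta=(5-1)*3^3 mod 257 = 108, hash=86+108 mod 257 = 194
Option E: s[0]='a'->'d', delta=(4-1)*3^3 mod 257 = 81, hash=86+81 mod 257 = 167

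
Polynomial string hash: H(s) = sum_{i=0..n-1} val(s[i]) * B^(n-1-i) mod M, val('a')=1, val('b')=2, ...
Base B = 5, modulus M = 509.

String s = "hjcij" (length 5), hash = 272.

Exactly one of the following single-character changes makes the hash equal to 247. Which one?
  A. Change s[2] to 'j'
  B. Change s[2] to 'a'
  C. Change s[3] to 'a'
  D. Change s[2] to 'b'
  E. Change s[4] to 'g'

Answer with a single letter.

Option A: s[2]='c'->'j', delta=(10-3)*5^2 mod 509 = 175, hash=272+175 mod 509 = 447
Option B: s[2]='c'->'a', delta=(1-3)*5^2 mod 509 = 459, hash=272+459 mod 509 = 222
Option C: s[3]='i'->'a', delta=(1-9)*5^1 mod 509 = 469, hash=272+469 mod 509 = 232
Option D: s[2]='c'->'b', delta=(2-3)*5^2 mod 509 = 484, hash=272+484 mod 509 = 247 <-- target
Option E: s[4]='j'->'g', delta=(7-10)*5^0 mod 509 = 506, hash=272+506 mod 509 = 269

Answer: D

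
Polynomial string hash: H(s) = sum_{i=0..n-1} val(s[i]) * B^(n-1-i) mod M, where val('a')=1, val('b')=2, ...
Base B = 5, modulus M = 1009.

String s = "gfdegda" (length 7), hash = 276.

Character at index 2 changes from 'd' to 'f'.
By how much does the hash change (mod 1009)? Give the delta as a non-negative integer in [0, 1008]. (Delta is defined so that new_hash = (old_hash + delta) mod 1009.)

Answer: 241

Derivation:
Delta formula: (val(new) - val(old)) * B^(n-1-k) mod M
  val('f') - val('d') = 6 - 4 = 2
  B^(n-1-k) = 5^4 mod 1009 = 625
  Delta = 2 * 625 mod 1009 = 241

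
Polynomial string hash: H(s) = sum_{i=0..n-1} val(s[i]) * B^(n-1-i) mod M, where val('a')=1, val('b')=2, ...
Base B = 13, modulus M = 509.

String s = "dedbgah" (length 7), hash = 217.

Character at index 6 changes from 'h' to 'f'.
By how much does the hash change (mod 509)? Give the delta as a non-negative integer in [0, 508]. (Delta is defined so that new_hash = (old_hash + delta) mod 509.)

Answer: 507

Derivation:
Delta formula: (val(new) - val(old)) * B^(n-1-k) mod M
  val('f') - val('h') = 6 - 8 = -2
  B^(n-1-k) = 13^0 mod 509 = 1
  Delta = -2 * 1 mod 509 = 507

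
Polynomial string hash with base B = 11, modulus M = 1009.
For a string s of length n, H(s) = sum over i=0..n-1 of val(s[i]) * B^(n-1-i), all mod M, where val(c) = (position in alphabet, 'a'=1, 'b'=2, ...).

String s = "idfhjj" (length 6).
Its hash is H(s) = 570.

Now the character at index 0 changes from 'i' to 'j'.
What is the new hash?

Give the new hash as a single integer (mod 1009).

val('i') = 9, val('j') = 10
Position k = 0, exponent = n-1-k = 5
B^5 mod M = 11^5 mod 1009 = 620
Delta = (10 - 9) * 620 mod 1009 = 620
New hash = (570 + 620) mod 1009 = 181

Answer: 181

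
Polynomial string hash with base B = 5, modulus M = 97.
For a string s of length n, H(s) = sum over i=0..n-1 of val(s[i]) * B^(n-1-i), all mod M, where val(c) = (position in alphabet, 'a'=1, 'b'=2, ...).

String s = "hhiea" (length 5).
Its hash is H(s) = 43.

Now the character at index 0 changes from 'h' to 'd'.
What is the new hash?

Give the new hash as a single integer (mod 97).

Answer: 65

Derivation:
val('h') = 8, val('d') = 4
Position k = 0, exponent = n-1-k = 4
B^4 mod M = 5^4 mod 97 = 43
Delta = (4 - 8) * 43 mod 97 = 22
New hash = (43 + 22) mod 97 = 65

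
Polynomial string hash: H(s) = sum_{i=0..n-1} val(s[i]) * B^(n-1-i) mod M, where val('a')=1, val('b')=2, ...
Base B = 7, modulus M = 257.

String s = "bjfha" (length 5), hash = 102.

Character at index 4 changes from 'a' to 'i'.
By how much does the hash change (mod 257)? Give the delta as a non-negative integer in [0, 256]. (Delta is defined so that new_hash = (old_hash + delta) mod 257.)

Answer: 8

Derivation:
Delta formula: (val(new) - val(old)) * B^(n-1-k) mod M
  val('i') - val('a') = 9 - 1 = 8
  B^(n-1-k) = 7^0 mod 257 = 1
  Delta = 8 * 1 mod 257 = 8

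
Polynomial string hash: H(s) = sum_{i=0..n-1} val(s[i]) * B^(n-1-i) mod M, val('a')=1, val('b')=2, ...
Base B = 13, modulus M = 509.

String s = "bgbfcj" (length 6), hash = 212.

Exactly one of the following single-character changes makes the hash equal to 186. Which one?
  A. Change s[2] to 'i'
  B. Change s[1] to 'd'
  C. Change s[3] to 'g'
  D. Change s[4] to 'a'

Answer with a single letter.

Answer: D

Derivation:
Option A: s[2]='b'->'i', delta=(9-2)*13^3 mod 509 = 109, hash=212+109 mod 509 = 321
Option B: s[1]='g'->'d', delta=(4-7)*13^4 mod 509 = 338, hash=212+338 mod 509 = 41
Option C: s[3]='f'->'g', delta=(7-6)*13^2 mod 509 = 169, hash=212+169 mod 509 = 381
Option D: s[4]='c'->'a', delta=(1-3)*13^1 mod 509 = 483, hash=212+483 mod 509 = 186 <-- target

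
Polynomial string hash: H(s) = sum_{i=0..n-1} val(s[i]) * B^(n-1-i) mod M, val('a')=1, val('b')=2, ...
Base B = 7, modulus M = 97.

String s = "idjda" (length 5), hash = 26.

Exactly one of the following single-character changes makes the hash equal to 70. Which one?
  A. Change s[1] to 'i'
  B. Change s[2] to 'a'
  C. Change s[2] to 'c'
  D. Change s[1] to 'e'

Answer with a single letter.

Answer: B

Derivation:
Option A: s[1]='d'->'i', delta=(9-4)*7^3 mod 97 = 66, hash=26+66 mod 97 = 92
Option B: s[2]='j'->'a', delta=(1-10)*7^2 mod 97 = 44, hash=26+44 mod 97 = 70 <-- target
Option C: s[2]='j'->'c', delta=(3-10)*7^2 mod 97 = 45, hash=26+45 mod 97 = 71
Option D: s[1]='d'->'e', delta=(5-4)*7^3 mod 97 = 52, hash=26+52 mod 97 = 78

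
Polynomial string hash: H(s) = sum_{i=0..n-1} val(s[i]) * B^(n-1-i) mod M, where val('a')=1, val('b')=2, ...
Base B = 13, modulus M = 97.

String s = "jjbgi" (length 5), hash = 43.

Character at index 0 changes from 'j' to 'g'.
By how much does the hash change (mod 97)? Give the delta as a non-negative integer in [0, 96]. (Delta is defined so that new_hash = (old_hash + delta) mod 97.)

Answer: 65

Derivation:
Delta formula: (val(new) - val(old)) * B^(n-1-k) mod M
  val('g') - val('j') = 7 - 10 = -3
  B^(n-1-k) = 13^4 mod 97 = 43
  Delta = -3 * 43 mod 97 = 65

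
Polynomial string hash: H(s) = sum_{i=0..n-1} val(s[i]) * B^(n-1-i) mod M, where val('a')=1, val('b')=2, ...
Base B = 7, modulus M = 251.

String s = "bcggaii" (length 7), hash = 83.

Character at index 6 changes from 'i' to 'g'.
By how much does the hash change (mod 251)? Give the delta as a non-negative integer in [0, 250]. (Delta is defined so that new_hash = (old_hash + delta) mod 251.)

Answer: 249

Derivation:
Delta formula: (val(new) - val(old)) * B^(n-1-k) mod M
  val('g') - val('i') = 7 - 9 = -2
  B^(n-1-k) = 7^0 mod 251 = 1
  Delta = -2 * 1 mod 251 = 249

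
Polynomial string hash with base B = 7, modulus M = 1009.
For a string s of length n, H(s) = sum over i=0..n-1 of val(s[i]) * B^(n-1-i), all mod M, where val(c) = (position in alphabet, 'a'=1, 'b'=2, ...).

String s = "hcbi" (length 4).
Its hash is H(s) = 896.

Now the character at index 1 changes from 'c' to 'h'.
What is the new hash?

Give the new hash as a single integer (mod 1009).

Answer: 132

Derivation:
val('c') = 3, val('h') = 8
Position k = 1, exponent = n-1-k = 2
B^2 mod M = 7^2 mod 1009 = 49
Delta = (8 - 3) * 49 mod 1009 = 245
New hash = (896 + 245) mod 1009 = 132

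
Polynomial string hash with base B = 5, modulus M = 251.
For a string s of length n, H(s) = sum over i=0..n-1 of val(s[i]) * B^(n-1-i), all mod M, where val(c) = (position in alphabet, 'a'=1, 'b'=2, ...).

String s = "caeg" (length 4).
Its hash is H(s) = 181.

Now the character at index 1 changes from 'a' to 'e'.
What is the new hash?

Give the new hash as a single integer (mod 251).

val('a') = 1, val('e') = 5
Position k = 1, exponent = n-1-k = 2
B^2 mod M = 5^2 mod 251 = 25
Delta = (5 - 1) * 25 mod 251 = 100
New hash = (181 + 100) mod 251 = 30

Answer: 30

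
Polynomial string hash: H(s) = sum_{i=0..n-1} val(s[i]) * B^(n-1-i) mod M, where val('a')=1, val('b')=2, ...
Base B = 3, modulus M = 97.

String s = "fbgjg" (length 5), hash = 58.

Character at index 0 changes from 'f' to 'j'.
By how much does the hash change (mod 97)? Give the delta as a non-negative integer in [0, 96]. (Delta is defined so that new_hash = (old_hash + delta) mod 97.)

Delta formula: (val(new) - val(old)) * B^(n-1-k) mod M
  val('j') - val('f') = 10 - 6 = 4
  B^(n-1-k) = 3^4 mod 97 = 81
  Delta = 4 * 81 mod 97 = 33

Answer: 33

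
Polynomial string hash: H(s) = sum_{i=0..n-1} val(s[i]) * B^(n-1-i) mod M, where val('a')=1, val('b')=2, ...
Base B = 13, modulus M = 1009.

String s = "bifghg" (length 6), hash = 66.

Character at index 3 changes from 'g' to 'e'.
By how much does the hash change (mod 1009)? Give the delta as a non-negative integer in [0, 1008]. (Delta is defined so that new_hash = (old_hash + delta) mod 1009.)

Answer: 671

Derivation:
Delta formula: (val(new) - val(old)) * B^(n-1-k) mod M
  val('e') - val('g') = 5 - 7 = -2
  B^(n-1-k) = 13^2 mod 1009 = 169
  Delta = -2 * 169 mod 1009 = 671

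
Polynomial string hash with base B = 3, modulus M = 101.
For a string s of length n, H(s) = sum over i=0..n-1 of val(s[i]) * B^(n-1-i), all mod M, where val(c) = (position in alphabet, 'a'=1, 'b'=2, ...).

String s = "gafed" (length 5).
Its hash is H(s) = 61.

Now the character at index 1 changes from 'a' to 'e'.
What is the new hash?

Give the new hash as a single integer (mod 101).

val('a') = 1, val('e') = 5
Position k = 1, exponent = n-1-k = 3
B^3 mod M = 3^3 mod 101 = 27
Delta = (5 - 1) * 27 mod 101 = 7
New hash = (61 + 7) mod 101 = 68

Answer: 68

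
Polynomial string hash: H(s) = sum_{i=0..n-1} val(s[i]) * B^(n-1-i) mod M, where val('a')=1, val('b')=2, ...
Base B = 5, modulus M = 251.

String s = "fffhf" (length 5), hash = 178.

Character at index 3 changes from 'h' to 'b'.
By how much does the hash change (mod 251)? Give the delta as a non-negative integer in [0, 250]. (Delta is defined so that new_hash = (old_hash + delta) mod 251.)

Answer: 221

Derivation:
Delta formula: (val(new) - val(old)) * B^(n-1-k) mod M
  val('b') - val('h') = 2 - 8 = -6
  B^(n-1-k) = 5^1 mod 251 = 5
  Delta = -6 * 5 mod 251 = 221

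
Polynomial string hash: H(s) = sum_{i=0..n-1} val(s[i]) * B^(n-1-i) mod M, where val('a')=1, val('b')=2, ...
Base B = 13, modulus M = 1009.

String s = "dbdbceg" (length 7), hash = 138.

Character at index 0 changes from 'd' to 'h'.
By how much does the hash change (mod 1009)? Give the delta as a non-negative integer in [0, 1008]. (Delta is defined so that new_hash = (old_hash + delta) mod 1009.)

Answer: 21

Derivation:
Delta formula: (val(new) - val(old)) * B^(n-1-k) mod M
  val('h') - val('d') = 8 - 4 = 4
  B^(n-1-k) = 13^6 mod 1009 = 762
  Delta = 4 * 762 mod 1009 = 21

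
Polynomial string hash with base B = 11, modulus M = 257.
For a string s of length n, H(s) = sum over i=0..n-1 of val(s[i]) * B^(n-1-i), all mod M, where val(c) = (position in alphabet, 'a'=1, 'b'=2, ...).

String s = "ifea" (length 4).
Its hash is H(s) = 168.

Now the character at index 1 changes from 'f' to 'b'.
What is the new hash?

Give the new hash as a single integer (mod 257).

val('f') = 6, val('b') = 2
Position k = 1, exponent = n-1-k = 2
B^2 mod M = 11^2 mod 257 = 121
Delta = (2 - 6) * 121 mod 257 = 30
New hash = (168 + 30) mod 257 = 198

Answer: 198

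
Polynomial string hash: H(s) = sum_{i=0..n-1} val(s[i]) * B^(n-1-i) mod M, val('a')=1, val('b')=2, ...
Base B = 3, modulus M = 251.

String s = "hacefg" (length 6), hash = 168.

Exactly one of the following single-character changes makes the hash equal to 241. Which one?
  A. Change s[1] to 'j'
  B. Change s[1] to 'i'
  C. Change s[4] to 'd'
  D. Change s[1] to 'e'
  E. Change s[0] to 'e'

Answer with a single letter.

Option A: s[1]='a'->'j', delta=(10-1)*3^4 mod 251 = 227, hash=168+227 mod 251 = 144
Option B: s[1]='a'->'i', delta=(9-1)*3^4 mod 251 = 146, hash=168+146 mod 251 = 63
Option C: s[4]='f'->'d', delta=(4-6)*3^1 mod 251 = 245, hash=168+245 mod 251 = 162
Option D: s[1]='a'->'e', delta=(5-1)*3^4 mod 251 = 73, hash=168+73 mod 251 = 241 <-- target
Option E: s[0]='h'->'e', delta=(5-8)*3^5 mod 251 = 24, hash=168+24 mod 251 = 192

Answer: D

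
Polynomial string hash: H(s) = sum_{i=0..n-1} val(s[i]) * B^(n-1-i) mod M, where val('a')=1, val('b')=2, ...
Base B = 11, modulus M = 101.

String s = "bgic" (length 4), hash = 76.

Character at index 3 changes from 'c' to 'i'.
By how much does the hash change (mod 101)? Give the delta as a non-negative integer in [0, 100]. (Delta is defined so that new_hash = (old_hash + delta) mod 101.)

Answer: 6

Derivation:
Delta formula: (val(new) - val(old)) * B^(n-1-k) mod M
  val('i') - val('c') = 9 - 3 = 6
  B^(n-1-k) = 11^0 mod 101 = 1
  Delta = 6 * 1 mod 101 = 6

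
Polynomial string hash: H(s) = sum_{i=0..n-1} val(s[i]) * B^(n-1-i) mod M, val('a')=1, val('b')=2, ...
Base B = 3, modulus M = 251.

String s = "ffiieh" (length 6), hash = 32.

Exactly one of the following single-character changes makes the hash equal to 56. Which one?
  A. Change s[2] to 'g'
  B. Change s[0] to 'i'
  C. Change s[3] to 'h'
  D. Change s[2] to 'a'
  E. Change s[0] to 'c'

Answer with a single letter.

Option A: s[2]='i'->'g', delta=(7-9)*3^3 mod 251 = 197, hash=32+197 mod 251 = 229
Option B: s[0]='f'->'i', delta=(9-6)*3^5 mod 251 = 227, hash=32+227 mod 251 = 8
Option C: s[3]='i'->'h', delta=(8-9)*3^2 mod 251 = 242, hash=32+242 mod 251 = 23
Option D: s[2]='i'->'a', delta=(1-9)*3^3 mod 251 = 35, hash=32+35 mod 251 = 67
Option E: s[0]='f'->'c', delta=(3-6)*3^5 mod 251 = 24, hash=32+24 mod 251 = 56 <-- target

Answer: E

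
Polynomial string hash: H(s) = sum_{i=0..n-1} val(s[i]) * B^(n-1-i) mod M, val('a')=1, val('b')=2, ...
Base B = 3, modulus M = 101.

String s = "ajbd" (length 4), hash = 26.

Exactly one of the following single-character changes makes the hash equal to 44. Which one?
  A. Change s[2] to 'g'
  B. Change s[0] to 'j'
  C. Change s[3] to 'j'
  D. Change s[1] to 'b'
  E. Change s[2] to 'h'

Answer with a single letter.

Answer: E

Derivation:
Option A: s[2]='b'->'g', delta=(7-2)*3^1 mod 101 = 15, hash=26+15 mod 101 = 41
Option B: s[0]='a'->'j', delta=(10-1)*3^3 mod 101 = 41, hash=26+41 mod 101 = 67
Option C: s[3]='d'->'j', delta=(10-4)*3^0 mod 101 = 6, hash=26+6 mod 101 = 32
Option D: s[1]='j'->'b', delta=(2-10)*3^2 mod 101 = 29, hash=26+29 mod 101 = 55
Option E: s[2]='b'->'h', delta=(8-2)*3^1 mod 101 = 18, hash=26+18 mod 101 = 44 <-- target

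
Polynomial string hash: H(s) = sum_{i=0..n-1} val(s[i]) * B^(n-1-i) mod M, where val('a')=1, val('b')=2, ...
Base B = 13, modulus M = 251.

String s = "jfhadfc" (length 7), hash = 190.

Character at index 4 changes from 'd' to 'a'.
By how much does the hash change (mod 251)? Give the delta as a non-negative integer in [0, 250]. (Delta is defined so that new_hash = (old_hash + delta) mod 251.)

Answer: 246

Derivation:
Delta formula: (val(new) - val(old)) * B^(n-1-k) mod M
  val('a') - val('d') = 1 - 4 = -3
  B^(n-1-k) = 13^2 mod 251 = 169
  Delta = -3 * 169 mod 251 = 246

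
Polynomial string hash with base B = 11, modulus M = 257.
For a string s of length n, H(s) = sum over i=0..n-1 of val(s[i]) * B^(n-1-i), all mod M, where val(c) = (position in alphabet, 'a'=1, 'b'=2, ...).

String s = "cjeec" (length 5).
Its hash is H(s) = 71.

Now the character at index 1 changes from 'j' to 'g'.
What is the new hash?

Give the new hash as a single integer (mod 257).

val('j') = 10, val('g') = 7
Position k = 1, exponent = n-1-k = 3
B^3 mod M = 11^3 mod 257 = 46
Delta = (7 - 10) * 46 mod 257 = 119
New hash = (71 + 119) mod 257 = 190

Answer: 190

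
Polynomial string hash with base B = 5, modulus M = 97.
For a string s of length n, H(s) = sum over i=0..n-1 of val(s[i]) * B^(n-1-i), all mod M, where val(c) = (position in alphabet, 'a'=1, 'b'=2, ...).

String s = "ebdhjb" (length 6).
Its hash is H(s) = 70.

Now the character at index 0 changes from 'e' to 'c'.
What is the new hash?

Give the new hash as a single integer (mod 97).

Answer: 28

Derivation:
val('e') = 5, val('c') = 3
Position k = 0, exponent = n-1-k = 5
B^5 mod M = 5^5 mod 97 = 21
Delta = (3 - 5) * 21 mod 97 = 55
New hash = (70 + 55) mod 97 = 28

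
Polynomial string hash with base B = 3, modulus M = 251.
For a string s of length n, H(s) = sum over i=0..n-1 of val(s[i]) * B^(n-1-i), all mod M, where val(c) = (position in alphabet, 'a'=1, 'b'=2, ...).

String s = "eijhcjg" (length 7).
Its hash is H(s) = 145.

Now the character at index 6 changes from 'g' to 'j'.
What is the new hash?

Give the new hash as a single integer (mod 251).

val('g') = 7, val('j') = 10
Position k = 6, exponent = n-1-k = 0
B^0 mod M = 3^0 mod 251 = 1
Delta = (10 - 7) * 1 mod 251 = 3
New hash = (145 + 3) mod 251 = 148

Answer: 148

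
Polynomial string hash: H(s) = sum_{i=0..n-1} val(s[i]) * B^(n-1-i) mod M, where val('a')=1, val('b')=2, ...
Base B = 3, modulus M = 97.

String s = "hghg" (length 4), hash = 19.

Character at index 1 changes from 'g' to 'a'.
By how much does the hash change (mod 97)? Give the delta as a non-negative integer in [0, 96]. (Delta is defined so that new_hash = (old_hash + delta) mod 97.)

Answer: 43

Derivation:
Delta formula: (val(new) - val(old)) * B^(n-1-k) mod M
  val('a') - val('g') = 1 - 7 = -6
  B^(n-1-k) = 3^2 mod 97 = 9
  Delta = -6 * 9 mod 97 = 43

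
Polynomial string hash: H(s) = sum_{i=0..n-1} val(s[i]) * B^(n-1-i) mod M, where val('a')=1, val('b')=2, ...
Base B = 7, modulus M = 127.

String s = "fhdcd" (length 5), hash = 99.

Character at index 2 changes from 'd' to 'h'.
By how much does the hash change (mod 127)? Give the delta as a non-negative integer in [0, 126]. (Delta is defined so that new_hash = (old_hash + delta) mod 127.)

Answer: 69

Derivation:
Delta formula: (val(new) - val(old)) * B^(n-1-k) mod M
  val('h') - val('d') = 8 - 4 = 4
  B^(n-1-k) = 7^2 mod 127 = 49
  Delta = 4 * 49 mod 127 = 69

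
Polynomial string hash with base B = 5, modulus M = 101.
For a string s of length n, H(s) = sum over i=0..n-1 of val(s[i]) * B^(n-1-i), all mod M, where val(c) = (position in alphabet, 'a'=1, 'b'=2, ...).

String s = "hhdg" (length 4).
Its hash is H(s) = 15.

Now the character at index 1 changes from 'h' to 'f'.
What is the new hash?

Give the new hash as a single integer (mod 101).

Answer: 66

Derivation:
val('h') = 8, val('f') = 6
Position k = 1, exponent = n-1-k = 2
B^2 mod M = 5^2 mod 101 = 25
Delta = (6 - 8) * 25 mod 101 = 51
New hash = (15 + 51) mod 101 = 66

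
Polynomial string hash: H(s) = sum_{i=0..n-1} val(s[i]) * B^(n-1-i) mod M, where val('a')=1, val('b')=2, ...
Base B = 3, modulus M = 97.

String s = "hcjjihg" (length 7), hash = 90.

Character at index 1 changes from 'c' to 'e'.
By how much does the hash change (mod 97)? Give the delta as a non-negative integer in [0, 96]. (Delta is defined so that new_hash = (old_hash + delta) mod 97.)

Delta formula: (val(new) - val(old)) * B^(n-1-k) mod M
  val('e') - val('c') = 5 - 3 = 2
  B^(n-1-k) = 3^5 mod 97 = 49
  Delta = 2 * 49 mod 97 = 1

Answer: 1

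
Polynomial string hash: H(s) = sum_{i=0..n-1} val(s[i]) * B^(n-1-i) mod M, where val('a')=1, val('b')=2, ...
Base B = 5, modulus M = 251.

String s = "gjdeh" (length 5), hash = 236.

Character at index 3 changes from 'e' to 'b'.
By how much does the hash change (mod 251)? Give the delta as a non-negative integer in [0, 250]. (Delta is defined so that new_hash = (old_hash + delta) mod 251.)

Answer: 236

Derivation:
Delta formula: (val(new) - val(old)) * B^(n-1-k) mod M
  val('b') - val('e') = 2 - 5 = -3
  B^(n-1-k) = 5^1 mod 251 = 5
  Delta = -3 * 5 mod 251 = 236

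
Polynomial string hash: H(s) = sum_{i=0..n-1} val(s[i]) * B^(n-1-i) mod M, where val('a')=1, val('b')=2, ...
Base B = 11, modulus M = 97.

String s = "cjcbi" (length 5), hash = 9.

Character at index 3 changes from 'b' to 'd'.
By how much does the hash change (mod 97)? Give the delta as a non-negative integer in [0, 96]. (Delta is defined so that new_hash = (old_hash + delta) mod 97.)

Answer: 22

Derivation:
Delta formula: (val(new) - val(old)) * B^(n-1-k) mod M
  val('d') - val('b') = 4 - 2 = 2
  B^(n-1-k) = 11^1 mod 97 = 11
  Delta = 2 * 11 mod 97 = 22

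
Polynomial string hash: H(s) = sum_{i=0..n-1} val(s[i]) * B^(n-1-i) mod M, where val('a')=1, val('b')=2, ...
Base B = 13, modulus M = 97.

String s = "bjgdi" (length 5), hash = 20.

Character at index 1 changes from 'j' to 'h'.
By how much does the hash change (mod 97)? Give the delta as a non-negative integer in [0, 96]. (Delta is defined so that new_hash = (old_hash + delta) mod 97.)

Answer: 68

Derivation:
Delta formula: (val(new) - val(old)) * B^(n-1-k) mod M
  val('h') - val('j') = 8 - 10 = -2
  B^(n-1-k) = 13^3 mod 97 = 63
  Delta = -2 * 63 mod 97 = 68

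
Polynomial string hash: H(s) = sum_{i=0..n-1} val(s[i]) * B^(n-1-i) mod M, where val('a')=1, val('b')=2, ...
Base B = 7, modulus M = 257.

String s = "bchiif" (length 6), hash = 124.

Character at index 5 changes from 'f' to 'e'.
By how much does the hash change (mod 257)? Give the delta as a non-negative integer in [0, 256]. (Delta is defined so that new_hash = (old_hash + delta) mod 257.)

Answer: 256

Derivation:
Delta formula: (val(new) - val(old)) * B^(n-1-k) mod M
  val('e') - val('f') = 5 - 6 = -1
  B^(n-1-k) = 7^0 mod 257 = 1
  Delta = -1 * 1 mod 257 = 256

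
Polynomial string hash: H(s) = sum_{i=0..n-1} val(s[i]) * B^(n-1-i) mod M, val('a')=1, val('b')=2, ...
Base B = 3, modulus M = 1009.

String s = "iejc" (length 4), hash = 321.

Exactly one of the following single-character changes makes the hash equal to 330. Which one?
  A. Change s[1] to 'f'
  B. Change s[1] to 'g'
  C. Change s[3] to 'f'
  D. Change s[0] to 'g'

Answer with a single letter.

Answer: A

Derivation:
Option A: s[1]='e'->'f', delta=(6-5)*3^2 mod 1009 = 9, hash=321+9 mod 1009 = 330 <-- target
Option B: s[1]='e'->'g', delta=(7-5)*3^2 mod 1009 = 18, hash=321+18 mod 1009 = 339
Option C: s[3]='c'->'f', delta=(6-3)*3^0 mod 1009 = 3, hash=321+3 mod 1009 = 324
Option D: s[0]='i'->'g', delta=(7-9)*3^3 mod 1009 = 955, hash=321+955 mod 1009 = 267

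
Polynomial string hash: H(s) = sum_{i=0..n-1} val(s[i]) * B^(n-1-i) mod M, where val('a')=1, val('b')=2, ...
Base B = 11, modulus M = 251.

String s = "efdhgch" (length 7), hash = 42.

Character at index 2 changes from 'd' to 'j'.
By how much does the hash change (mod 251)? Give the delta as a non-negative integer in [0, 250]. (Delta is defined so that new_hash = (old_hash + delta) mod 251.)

Answer: 247

Derivation:
Delta formula: (val(new) - val(old)) * B^(n-1-k) mod M
  val('j') - val('d') = 10 - 4 = 6
  B^(n-1-k) = 11^4 mod 251 = 83
  Delta = 6 * 83 mod 251 = 247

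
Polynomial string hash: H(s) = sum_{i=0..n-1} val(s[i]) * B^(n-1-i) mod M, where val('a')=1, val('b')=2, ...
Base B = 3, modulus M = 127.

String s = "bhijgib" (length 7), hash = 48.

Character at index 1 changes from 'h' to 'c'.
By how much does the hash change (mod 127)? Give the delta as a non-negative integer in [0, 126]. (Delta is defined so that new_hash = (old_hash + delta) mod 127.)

Delta formula: (val(new) - val(old)) * B^(n-1-k) mod M
  val('c') - val('h') = 3 - 8 = -5
  B^(n-1-k) = 3^5 mod 127 = 116
  Delta = -5 * 116 mod 127 = 55

Answer: 55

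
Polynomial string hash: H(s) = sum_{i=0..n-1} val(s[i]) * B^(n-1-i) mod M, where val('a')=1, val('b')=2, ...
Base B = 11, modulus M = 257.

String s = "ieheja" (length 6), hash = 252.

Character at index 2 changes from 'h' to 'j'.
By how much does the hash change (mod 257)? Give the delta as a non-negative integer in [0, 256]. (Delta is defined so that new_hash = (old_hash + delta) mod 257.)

Answer: 92

Derivation:
Delta formula: (val(new) - val(old)) * B^(n-1-k) mod M
  val('j') - val('h') = 10 - 8 = 2
  B^(n-1-k) = 11^3 mod 257 = 46
  Delta = 2 * 46 mod 257 = 92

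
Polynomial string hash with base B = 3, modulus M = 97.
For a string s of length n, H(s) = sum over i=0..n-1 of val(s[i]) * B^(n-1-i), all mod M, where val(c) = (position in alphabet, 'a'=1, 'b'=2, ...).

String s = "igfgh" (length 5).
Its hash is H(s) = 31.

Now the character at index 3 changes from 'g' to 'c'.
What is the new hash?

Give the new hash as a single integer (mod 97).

Answer: 19

Derivation:
val('g') = 7, val('c') = 3
Position k = 3, exponent = n-1-k = 1
B^1 mod M = 3^1 mod 97 = 3
Delta = (3 - 7) * 3 mod 97 = 85
New hash = (31 + 85) mod 97 = 19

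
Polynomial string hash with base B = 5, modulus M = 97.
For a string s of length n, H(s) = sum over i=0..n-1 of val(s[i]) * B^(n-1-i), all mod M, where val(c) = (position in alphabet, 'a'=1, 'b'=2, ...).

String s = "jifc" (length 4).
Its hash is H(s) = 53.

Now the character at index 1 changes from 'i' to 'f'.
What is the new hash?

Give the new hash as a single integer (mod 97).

Answer: 75

Derivation:
val('i') = 9, val('f') = 6
Position k = 1, exponent = n-1-k = 2
B^2 mod M = 5^2 mod 97 = 25
Delta = (6 - 9) * 25 mod 97 = 22
New hash = (53 + 22) mod 97 = 75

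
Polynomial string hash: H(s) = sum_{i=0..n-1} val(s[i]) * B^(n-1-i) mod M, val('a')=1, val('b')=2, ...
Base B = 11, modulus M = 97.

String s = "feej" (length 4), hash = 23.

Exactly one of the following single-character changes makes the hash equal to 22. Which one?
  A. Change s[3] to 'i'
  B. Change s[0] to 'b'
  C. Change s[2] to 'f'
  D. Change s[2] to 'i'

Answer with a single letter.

Answer: A

Derivation:
Option A: s[3]='j'->'i', delta=(9-10)*11^0 mod 97 = 96, hash=23+96 mod 97 = 22 <-- target
Option B: s[0]='f'->'b', delta=(2-6)*11^3 mod 97 = 11, hash=23+11 mod 97 = 34
Option C: s[2]='e'->'f', delta=(6-5)*11^1 mod 97 = 11, hash=23+11 mod 97 = 34
Option D: s[2]='e'->'i', delta=(9-5)*11^1 mod 97 = 44, hash=23+44 mod 97 = 67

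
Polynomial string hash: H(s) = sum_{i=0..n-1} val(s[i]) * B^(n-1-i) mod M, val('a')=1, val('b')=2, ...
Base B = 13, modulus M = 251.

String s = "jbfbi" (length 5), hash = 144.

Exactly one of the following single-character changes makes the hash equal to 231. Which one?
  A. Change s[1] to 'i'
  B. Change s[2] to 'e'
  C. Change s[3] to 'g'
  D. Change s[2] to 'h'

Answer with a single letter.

Answer: D

Derivation:
Option A: s[1]='b'->'i', delta=(9-2)*13^3 mod 251 = 68, hash=144+68 mod 251 = 212
Option B: s[2]='f'->'e', delta=(5-6)*13^2 mod 251 = 82, hash=144+82 mod 251 = 226
Option C: s[3]='b'->'g', delta=(7-2)*13^1 mod 251 = 65, hash=144+65 mod 251 = 209
Option D: s[2]='f'->'h', delta=(8-6)*13^2 mod 251 = 87, hash=144+87 mod 251 = 231 <-- target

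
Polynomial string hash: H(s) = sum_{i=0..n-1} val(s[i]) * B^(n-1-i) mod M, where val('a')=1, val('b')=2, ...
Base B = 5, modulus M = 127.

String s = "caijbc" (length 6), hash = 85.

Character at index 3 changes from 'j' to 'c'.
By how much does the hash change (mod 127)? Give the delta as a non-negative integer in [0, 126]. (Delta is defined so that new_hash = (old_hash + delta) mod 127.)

Delta formula: (val(new) - val(old)) * B^(n-1-k) mod M
  val('c') - val('j') = 3 - 10 = -7
  B^(n-1-k) = 5^2 mod 127 = 25
  Delta = -7 * 25 mod 127 = 79

Answer: 79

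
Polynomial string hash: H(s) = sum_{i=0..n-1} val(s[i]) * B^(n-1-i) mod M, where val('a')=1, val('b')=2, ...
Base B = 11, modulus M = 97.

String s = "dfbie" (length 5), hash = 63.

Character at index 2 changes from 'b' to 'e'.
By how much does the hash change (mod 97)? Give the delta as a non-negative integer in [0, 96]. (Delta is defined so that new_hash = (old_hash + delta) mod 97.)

Answer: 72

Derivation:
Delta formula: (val(new) - val(old)) * B^(n-1-k) mod M
  val('e') - val('b') = 5 - 2 = 3
  B^(n-1-k) = 11^2 mod 97 = 24
  Delta = 3 * 24 mod 97 = 72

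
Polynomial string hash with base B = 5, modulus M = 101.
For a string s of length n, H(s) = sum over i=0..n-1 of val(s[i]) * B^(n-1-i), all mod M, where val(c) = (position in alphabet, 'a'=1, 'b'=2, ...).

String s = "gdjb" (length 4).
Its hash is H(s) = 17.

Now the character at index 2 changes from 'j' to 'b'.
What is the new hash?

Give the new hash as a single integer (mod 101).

val('j') = 10, val('b') = 2
Position k = 2, exponent = n-1-k = 1
B^1 mod M = 5^1 mod 101 = 5
Delta = (2 - 10) * 5 mod 101 = 61
New hash = (17 + 61) mod 101 = 78

Answer: 78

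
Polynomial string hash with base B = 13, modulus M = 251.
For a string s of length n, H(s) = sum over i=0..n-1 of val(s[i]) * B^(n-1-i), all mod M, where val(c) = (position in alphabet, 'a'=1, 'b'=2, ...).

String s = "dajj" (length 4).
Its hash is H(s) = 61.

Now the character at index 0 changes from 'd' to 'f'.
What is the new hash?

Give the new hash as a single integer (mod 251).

Answer: 188

Derivation:
val('d') = 4, val('f') = 6
Position k = 0, exponent = n-1-k = 3
B^3 mod M = 13^3 mod 251 = 189
Delta = (6 - 4) * 189 mod 251 = 127
New hash = (61 + 127) mod 251 = 188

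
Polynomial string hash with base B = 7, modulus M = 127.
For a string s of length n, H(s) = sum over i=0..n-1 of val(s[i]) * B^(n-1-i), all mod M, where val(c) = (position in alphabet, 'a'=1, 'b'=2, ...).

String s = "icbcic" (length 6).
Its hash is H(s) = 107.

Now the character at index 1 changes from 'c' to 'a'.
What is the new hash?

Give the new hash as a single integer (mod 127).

Answer: 4

Derivation:
val('c') = 3, val('a') = 1
Position k = 1, exponent = n-1-k = 4
B^4 mod M = 7^4 mod 127 = 115
Delta = (1 - 3) * 115 mod 127 = 24
New hash = (107 + 24) mod 127 = 4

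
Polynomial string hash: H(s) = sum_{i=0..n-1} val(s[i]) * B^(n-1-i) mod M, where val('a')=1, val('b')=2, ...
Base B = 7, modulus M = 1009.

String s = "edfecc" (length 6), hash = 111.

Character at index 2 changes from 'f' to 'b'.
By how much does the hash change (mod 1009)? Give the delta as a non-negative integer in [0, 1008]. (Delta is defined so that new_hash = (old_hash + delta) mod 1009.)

Delta formula: (val(new) - val(old)) * B^(n-1-k) mod M
  val('b') - val('f') = 2 - 6 = -4
  B^(n-1-k) = 7^3 mod 1009 = 343
  Delta = -4 * 343 mod 1009 = 646

Answer: 646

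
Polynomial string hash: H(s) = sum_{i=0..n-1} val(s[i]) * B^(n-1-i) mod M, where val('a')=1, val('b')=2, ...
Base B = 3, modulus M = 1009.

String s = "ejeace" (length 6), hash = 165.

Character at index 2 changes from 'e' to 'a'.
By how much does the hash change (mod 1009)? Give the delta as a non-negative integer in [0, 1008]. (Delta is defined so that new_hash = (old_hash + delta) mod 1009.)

Answer: 901

Derivation:
Delta formula: (val(new) - val(old)) * B^(n-1-k) mod M
  val('a') - val('e') = 1 - 5 = -4
  B^(n-1-k) = 3^3 mod 1009 = 27
  Delta = -4 * 27 mod 1009 = 901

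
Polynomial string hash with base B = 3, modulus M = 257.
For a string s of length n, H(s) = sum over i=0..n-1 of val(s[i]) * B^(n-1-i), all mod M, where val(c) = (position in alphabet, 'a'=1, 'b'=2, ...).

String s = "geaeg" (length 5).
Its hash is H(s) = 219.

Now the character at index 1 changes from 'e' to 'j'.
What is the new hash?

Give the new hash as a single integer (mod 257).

Answer: 97

Derivation:
val('e') = 5, val('j') = 10
Position k = 1, exponent = n-1-k = 3
B^3 mod M = 3^3 mod 257 = 27
Delta = (10 - 5) * 27 mod 257 = 135
New hash = (219 + 135) mod 257 = 97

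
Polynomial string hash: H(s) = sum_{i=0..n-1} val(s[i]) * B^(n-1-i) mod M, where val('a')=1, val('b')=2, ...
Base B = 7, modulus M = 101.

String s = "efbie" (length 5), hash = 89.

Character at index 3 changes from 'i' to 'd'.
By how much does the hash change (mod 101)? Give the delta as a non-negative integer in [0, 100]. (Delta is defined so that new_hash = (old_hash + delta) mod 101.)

Delta formula: (val(new) - val(old)) * B^(n-1-k) mod M
  val('d') - val('i') = 4 - 9 = -5
  B^(n-1-k) = 7^1 mod 101 = 7
  Delta = -5 * 7 mod 101 = 66

Answer: 66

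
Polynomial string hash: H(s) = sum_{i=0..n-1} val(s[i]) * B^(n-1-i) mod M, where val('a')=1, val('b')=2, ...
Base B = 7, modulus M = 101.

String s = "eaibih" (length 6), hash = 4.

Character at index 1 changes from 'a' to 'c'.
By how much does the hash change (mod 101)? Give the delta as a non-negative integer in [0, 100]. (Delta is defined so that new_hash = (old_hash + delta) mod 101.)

Answer: 55

Derivation:
Delta formula: (val(new) - val(old)) * B^(n-1-k) mod M
  val('c') - val('a') = 3 - 1 = 2
  B^(n-1-k) = 7^4 mod 101 = 78
  Delta = 2 * 78 mod 101 = 55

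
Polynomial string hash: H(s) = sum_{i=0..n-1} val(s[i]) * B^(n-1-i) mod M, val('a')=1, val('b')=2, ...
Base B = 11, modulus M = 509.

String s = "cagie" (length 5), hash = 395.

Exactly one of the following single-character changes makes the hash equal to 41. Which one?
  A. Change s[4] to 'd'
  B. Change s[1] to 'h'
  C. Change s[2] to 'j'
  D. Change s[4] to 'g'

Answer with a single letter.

Option A: s[4]='e'->'d', delta=(4-5)*11^0 mod 509 = 508, hash=395+508 mod 509 = 394
Option B: s[1]='a'->'h', delta=(8-1)*11^3 mod 509 = 155, hash=395+155 mod 509 = 41 <-- target
Option C: s[2]='g'->'j', delta=(10-7)*11^2 mod 509 = 363, hash=395+363 mod 509 = 249
Option D: s[4]='e'->'g', delta=(7-5)*11^0 mod 509 = 2, hash=395+2 mod 509 = 397

Answer: B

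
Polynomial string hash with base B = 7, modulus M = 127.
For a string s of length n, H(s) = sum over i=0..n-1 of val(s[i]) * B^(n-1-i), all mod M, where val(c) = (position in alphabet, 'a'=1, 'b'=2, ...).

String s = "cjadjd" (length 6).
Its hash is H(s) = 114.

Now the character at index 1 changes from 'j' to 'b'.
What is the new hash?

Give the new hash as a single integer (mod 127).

Answer: 83

Derivation:
val('j') = 10, val('b') = 2
Position k = 1, exponent = n-1-k = 4
B^4 mod M = 7^4 mod 127 = 115
Delta = (2 - 10) * 115 mod 127 = 96
New hash = (114 + 96) mod 127 = 83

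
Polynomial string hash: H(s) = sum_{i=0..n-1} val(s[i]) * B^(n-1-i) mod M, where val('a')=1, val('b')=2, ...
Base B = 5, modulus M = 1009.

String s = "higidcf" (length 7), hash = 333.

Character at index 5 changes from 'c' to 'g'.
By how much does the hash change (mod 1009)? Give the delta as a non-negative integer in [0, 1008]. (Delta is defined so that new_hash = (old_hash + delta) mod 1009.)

Answer: 20

Derivation:
Delta formula: (val(new) - val(old)) * B^(n-1-k) mod M
  val('g') - val('c') = 7 - 3 = 4
  B^(n-1-k) = 5^1 mod 1009 = 5
  Delta = 4 * 5 mod 1009 = 20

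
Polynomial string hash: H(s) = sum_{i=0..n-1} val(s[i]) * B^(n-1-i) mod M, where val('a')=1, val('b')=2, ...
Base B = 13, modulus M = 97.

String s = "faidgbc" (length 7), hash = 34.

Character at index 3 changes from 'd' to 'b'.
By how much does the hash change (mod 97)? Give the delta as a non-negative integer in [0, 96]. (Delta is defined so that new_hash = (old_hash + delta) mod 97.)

Delta formula: (val(new) - val(old)) * B^(n-1-k) mod M
  val('b') - val('d') = 2 - 4 = -2
  B^(n-1-k) = 13^3 mod 97 = 63
  Delta = -2 * 63 mod 97 = 68

Answer: 68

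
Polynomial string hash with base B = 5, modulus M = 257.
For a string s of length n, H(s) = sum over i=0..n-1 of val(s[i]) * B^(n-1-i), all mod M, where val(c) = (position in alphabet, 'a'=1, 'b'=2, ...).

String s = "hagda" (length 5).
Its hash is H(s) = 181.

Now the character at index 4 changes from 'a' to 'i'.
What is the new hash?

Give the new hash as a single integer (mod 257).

Answer: 189

Derivation:
val('a') = 1, val('i') = 9
Position k = 4, exponent = n-1-k = 0
B^0 mod M = 5^0 mod 257 = 1
Delta = (9 - 1) * 1 mod 257 = 8
New hash = (181 + 8) mod 257 = 189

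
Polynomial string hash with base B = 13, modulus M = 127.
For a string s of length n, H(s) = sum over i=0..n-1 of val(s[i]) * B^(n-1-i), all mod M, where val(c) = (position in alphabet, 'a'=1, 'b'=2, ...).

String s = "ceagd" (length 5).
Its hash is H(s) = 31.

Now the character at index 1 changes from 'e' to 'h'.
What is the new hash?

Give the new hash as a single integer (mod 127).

val('e') = 5, val('h') = 8
Position k = 1, exponent = n-1-k = 3
B^3 mod M = 13^3 mod 127 = 38
Delta = (8 - 5) * 38 mod 127 = 114
New hash = (31 + 114) mod 127 = 18

Answer: 18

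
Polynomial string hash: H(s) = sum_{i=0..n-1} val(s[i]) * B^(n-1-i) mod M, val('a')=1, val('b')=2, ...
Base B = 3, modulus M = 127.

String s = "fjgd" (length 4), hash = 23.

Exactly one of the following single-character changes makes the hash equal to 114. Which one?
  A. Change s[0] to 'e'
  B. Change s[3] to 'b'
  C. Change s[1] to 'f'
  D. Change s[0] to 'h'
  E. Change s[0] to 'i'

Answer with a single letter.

Answer: C

Derivation:
Option A: s[0]='f'->'e', delta=(5-6)*3^3 mod 127 = 100, hash=23+100 mod 127 = 123
Option B: s[3]='d'->'b', delta=(2-4)*3^0 mod 127 = 125, hash=23+125 mod 127 = 21
Option C: s[1]='j'->'f', delta=(6-10)*3^2 mod 127 = 91, hash=23+91 mod 127 = 114 <-- target
Option D: s[0]='f'->'h', delta=(8-6)*3^3 mod 127 = 54, hash=23+54 mod 127 = 77
Option E: s[0]='f'->'i', delta=(9-6)*3^3 mod 127 = 81, hash=23+81 mod 127 = 104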